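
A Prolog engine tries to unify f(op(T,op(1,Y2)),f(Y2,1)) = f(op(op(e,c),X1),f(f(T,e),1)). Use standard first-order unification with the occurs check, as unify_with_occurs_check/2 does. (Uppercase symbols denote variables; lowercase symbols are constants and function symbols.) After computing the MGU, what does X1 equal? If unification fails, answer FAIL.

op(1,f(op(e,c),e))

Decompose f/2: op(T,op(1,Y2)) = op(op(e,c),X1),  f(Y2,1) = f(f(T,e),1).
Decompose op/2: T = op(e,c),  op(1,Y2) = X1.
Bind T := op(e,c); substituting into the one remaining equation that mentions T gives: f(Y2,1) = f(f(op(e,c),e),1).
Bind X1 := op(1,Y2); no other remaining equation mentions X1.
Decompose f/2: Y2 = f(op(e,c),e),  1 = 1.
Bind Y2 := f(op(e,c),e); no other remaining equation mentions Y2. Substituting into the earlier binding gives X1 := op(1,f(op(e,c),e)).
Delete trivial equation 1 = 1.
MGU = { T -> op(e,c), X1 -> op(1,f(op(e,c),e)), Y2 -> f(op(e,c),e) }, so X1 -> op(1,f(op(e,c),e)).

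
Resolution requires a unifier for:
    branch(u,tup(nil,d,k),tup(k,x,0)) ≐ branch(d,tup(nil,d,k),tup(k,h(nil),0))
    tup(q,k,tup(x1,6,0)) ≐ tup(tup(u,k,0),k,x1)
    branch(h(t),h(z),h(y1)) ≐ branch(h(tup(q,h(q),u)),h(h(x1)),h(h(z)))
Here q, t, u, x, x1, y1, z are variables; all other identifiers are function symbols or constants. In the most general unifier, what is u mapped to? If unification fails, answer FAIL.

Decompose branch/3: u ≐ d,  tup(nil,d,k) ≐ tup(nil,d,k),  tup(k,x,0) ≐ tup(k,h(nil),0).
Bind u := d; substituting into the 2 remaining equations that mention u gives: tup(q,k,tup(x1,6,0)) ≐ tup(tup(d,k,0),k,x1),  branch(h(t),h(z),h(y1)) ≐ branch(h(tup(q,h(q),d)),h(h(x1)),h(h(z))).
Delete trivial equation tup(nil,d,k) ≐ tup(nil,d,k).
Decompose tup/3: k ≐ k,  x ≐ h(nil),  0 ≐ 0.
Delete trivial equation k ≐ k.
Bind x := h(nil); no other remaining equation mentions x.
Delete trivial equation 0 ≐ 0.
Decompose tup/3: q ≐ tup(d,k,0),  k ≐ k,  tup(x1,6,0) ≐ x1.
Bind q := tup(d,k,0); substituting into the one remaining equation that mentions q gives: branch(h(t),h(z),h(y1)) ≐ branch(h(tup(tup(d,k,0),h(tup(d,k,0)),d)),h(h(x1)),h(h(z))).
Delete trivial equation k ≐ k.
Occurs check fails: x1 occurs in tup(x1,6,0); the equation x1 ≐ tup(x1,6,0) has no finite solution.

FAIL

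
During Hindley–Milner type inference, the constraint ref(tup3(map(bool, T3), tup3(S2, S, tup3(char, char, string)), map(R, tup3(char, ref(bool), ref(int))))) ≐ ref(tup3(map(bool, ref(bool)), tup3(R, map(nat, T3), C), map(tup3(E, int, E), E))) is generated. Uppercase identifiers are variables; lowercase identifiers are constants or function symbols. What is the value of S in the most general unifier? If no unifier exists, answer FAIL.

map(nat, ref(bool))

Decompose ref/1: tup3(map(bool, T3), tup3(S2, S, tup3(char, char, string)), map(R, tup3(char, ref(bool), ref(int)))) ≐ tup3(map(bool, ref(bool)), tup3(R, map(nat, T3), C), map(tup3(E, int, E), E)).
Decompose tup3/3: map(bool, T3) ≐ map(bool, ref(bool)),  tup3(S2, S, tup3(char, char, string)) ≐ tup3(R, map(nat, T3), C),  map(R, tup3(char, ref(bool), ref(int))) ≐ map(tup3(E, int, E), E).
Decompose map/2: bool ≐ bool,  T3 ≐ ref(bool).
Delete trivial equation bool ≐ bool.
Bind T3 := ref(bool); substituting into the one remaining equation that mentions T3 gives: tup3(S2, S, tup3(char, char, string)) ≐ tup3(R, map(nat, ref(bool)), C).
Decompose tup3/3: S2 ≐ R,  S ≐ map(nat, ref(bool)),  tup3(char, char, string) ≐ C.
Bind S2 := R; no other remaining equation mentions S2.
Bind S := map(nat, ref(bool)); no other remaining equation mentions S.
Bind C := tup3(char, char, string); no other remaining equation mentions C.
Decompose map/2: R ≐ tup3(E, int, E),  tup3(char, ref(bool), ref(int)) ≐ E.
Bind R := tup3(E, int, E); no other remaining equation mentions R. Substituting into the earlier binding gives S2 := tup3(E, int, E).
Bind E := tup3(char, ref(bool), ref(int)). Substituting into the earlier bindings gives S2 := tup3(tup3(char, ref(bool), ref(int)), int, tup3(char, ref(bool), ref(int))), R := tup3(tup3(char, ref(bool), ref(int)), int, tup3(char, ref(bool), ref(int))).
MGU = { T3 := ref(bool), S2 := tup3(tup3(char, ref(bool), ref(int)), int, tup3(char, ref(bool), ref(int))), S := map(nat, ref(bool)), C := tup3(char, char, string), R := tup3(tup3(char, ref(bool), ref(int)), int, tup3(char, ref(bool), ref(int))), E := tup3(char, ref(bool), ref(int)) }, so S := map(nat, ref(bool)).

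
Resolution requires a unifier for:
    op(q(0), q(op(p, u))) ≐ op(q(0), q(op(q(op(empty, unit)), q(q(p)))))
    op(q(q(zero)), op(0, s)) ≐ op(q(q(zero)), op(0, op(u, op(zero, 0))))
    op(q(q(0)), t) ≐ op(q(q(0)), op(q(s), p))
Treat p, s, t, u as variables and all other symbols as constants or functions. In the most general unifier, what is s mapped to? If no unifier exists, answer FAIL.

Decompose op/2: q(0) ≐ q(0),  q(op(p, u)) ≐ q(op(q(op(empty, unit)), q(q(p)))).
Delete trivial equation q(0) ≐ q(0).
Decompose q/1: op(p, u) ≐ op(q(op(empty, unit)), q(q(p))).
Decompose op/2: p ≐ q(op(empty, unit)),  u ≐ q(q(p)).
Bind p := q(op(empty, unit)); substituting into the 2 remaining equations that mention p gives: u ≐ q(q(q(op(empty, unit)))),  op(q(q(0)), t) ≐ op(q(q(0)), op(q(s), q(op(empty, unit)))).
Bind u := q(q(q(op(empty, unit)))); substituting into the one remaining equation that mentions u gives: op(q(q(zero)), op(0, s)) ≐ op(q(q(zero)), op(0, op(q(q(q(op(empty, unit)))), op(zero, 0)))).
Decompose op/2: q(q(zero)) ≐ q(q(zero)),  op(0, s) ≐ op(0, op(q(q(q(op(empty, unit)))), op(zero, 0))).
Delete trivial equation q(q(zero)) ≐ q(q(zero)).
Decompose op/2: 0 ≐ 0,  s ≐ op(q(q(q(op(empty, unit)))), op(zero, 0)).
Delete trivial equation 0 ≐ 0.
Bind s := op(q(q(q(op(empty, unit)))), op(zero, 0)); substituting into the remaining equation gives: op(q(q(0)), t) ≐ op(q(q(0)), op(q(op(q(q(q(op(empty, unit)))), op(zero, 0))), q(op(empty, unit)))).
Decompose op/2: q(q(0)) ≐ q(q(0)),  t ≐ op(q(op(q(q(q(op(empty, unit)))), op(zero, 0))), q(op(empty, unit))).
Delete trivial equation q(q(0)) ≐ q(q(0)).
Bind t := op(q(op(q(q(q(op(empty, unit)))), op(zero, 0))), q(op(empty, unit))).
MGU = { p ↦ q(op(empty, unit)), u ↦ q(q(q(op(empty, unit)))), s ↦ op(q(q(q(op(empty, unit)))), op(zero, 0)), t ↦ op(q(op(q(q(q(op(empty, unit)))), op(zero, 0))), q(op(empty, unit))) }, so s ↦ op(q(q(q(op(empty, unit)))), op(zero, 0)).

op(q(q(q(op(empty, unit)))), op(zero, 0))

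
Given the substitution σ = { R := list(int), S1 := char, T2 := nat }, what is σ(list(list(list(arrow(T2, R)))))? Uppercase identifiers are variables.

Replace each occurrence of R with list(int).
Replace each occurrence of T2 with nat.
Result: list(list(list(arrow(nat, list(int))))).

list(list(list(arrow(nat, list(int)))))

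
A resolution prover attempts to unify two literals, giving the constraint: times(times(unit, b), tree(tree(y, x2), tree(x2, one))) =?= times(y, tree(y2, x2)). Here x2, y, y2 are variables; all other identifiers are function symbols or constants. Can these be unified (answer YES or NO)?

NO

Decompose times/2: times(unit, b) =?= y,  tree(tree(y, x2), tree(x2, one)) =?= tree(y2, x2).
Bind y := times(unit, b); substituting into the remaining equation gives: tree(tree(times(unit, b), x2), tree(x2, one)) =?= tree(y2, x2).
Decompose tree/2: tree(times(unit, b), x2) =?= y2,  tree(x2, one) =?= x2.
Bind y2 := tree(times(unit, b), x2); no other remaining equation mentions y2.
Occurs check fails: x2 occurs in tree(x2, one); the equation x2 =?= tree(x2, one) has no finite solution.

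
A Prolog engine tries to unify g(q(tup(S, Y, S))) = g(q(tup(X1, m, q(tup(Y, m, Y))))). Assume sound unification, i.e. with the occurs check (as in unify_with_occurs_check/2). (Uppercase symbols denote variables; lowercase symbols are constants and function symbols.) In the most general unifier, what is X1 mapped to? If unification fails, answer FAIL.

q(tup(m, m, m))

Decompose g/1: q(tup(S, Y, S)) = q(tup(X1, m, q(tup(Y, m, Y)))).
Decompose q/1: tup(S, Y, S) = tup(X1, m, q(tup(Y, m, Y))).
Decompose tup/3: S = X1,  Y = m,  S = q(tup(Y, m, Y)).
Bind S := X1; substituting into the one remaining equation that mentions S gives: X1 = q(tup(Y, m, Y)).
Bind Y := m; substituting into the remaining equation gives: X1 = q(tup(m, m, m)).
Bind X1 := q(tup(m, m, m)). Substituting into the earlier binding gives S := q(tup(m, m, m)).
MGU = { S -> q(tup(m, m, m)), Y -> m, X1 -> q(tup(m, m, m)) }, so X1 -> q(tup(m, m, m)).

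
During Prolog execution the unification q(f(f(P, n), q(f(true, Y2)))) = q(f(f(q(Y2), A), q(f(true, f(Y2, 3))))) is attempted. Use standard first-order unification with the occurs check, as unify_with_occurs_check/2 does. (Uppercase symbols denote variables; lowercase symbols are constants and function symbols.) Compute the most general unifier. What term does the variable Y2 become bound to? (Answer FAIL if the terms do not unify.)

Decompose q/1: f(f(P, n), q(f(true, Y2))) = f(f(q(Y2), A), q(f(true, f(Y2, 3)))).
Decompose f/2: f(P, n) = f(q(Y2), A),  q(f(true, Y2)) = q(f(true, f(Y2, 3))).
Decompose f/2: P = q(Y2),  n = A.
Bind P := q(Y2); no other remaining equation mentions P.
Bind A := n; no other remaining equation mentions A.
Decompose q/1: f(true, Y2) = f(true, f(Y2, 3)).
Decompose f/2: true = true,  Y2 = f(Y2, 3).
Delete trivial equation true = true.
Occurs check fails: Y2 occurs in f(Y2, 3); the equation Y2 = f(Y2, 3) has no finite solution.

FAIL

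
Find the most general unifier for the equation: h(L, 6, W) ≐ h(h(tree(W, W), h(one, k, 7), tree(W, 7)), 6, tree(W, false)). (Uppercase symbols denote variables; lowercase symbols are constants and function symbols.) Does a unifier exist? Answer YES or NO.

NO

Decompose h/3: L ≐ h(tree(W, W), h(one, k, 7), tree(W, 7)),  6 ≐ 6,  W ≐ tree(W, false).
Bind L := h(tree(W, W), h(one, k, 7), tree(W, 7)); no other remaining equation mentions L.
Delete trivial equation 6 ≐ 6.
Occurs check fails: W occurs in tree(W, false); the equation W ≐ tree(W, false) has no finite solution.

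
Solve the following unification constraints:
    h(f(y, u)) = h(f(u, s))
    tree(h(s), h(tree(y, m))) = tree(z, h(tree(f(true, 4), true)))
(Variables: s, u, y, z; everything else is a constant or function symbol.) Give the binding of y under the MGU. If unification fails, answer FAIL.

Decompose h/1: f(y, u) = f(u, s).
Decompose f/2: y = u,  u = s.
Bind y := u; substituting into the one remaining equation that mentions y gives: tree(h(s), h(tree(u, m))) = tree(z, h(tree(f(true, 4), true))).
Bind u := s; substituting into the remaining equation gives: tree(h(s), h(tree(s, m))) = tree(z, h(tree(f(true, 4), true))). Substituting into the earlier binding gives y := s.
Decompose tree/2: h(s) = z,  h(tree(s, m)) = h(tree(f(true, 4), true)).
Bind z := h(s); no other remaining equation mentions z.
Decompose h/1: tree(s, m) = tree(f(true, 4), true).
Decompose tree/2: s = f(true, 4),  m = true.
Bind s := f(true, 4); no other remaining equation mentions s. Substituting into the earlier bindings gives y := f(true, 4), u := f(true, 4), z := h(f(true, 4)).
Clash: constants m and true differ; no unifier exists.

FAIL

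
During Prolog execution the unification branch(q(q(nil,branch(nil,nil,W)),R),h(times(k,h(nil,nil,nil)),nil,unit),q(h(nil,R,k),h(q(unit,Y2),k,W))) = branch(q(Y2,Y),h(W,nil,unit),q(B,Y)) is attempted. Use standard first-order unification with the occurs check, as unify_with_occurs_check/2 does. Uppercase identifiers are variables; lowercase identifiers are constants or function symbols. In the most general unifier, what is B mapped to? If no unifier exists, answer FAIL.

h(nil,h(q(unit,q(nil,branch(nil,nil,times(k,h(nil,nil,nil))))),k,times(k,h(nil,nil,nil))),k)

Decompose branch/3: q(q(nil,branch(nil,nil,W)),R) = q(Y2,Y),  h(times(k,h(nil,nil,nil)),nil,unit) = h(W,nil,unit),  q(h(nil,R,k),h(q(unit,Y2),k,W)) = q(B,Y).
Decompose q/2: q(nil,branch(nil,nil,W)) = Y2,  R = Y.
Bind Y2 := q(nil,branch(nil,nil,W)); substituting into the one remaining equation that mentions Y2 gives: q(h(nil,R,k),h(q(unit,q(nil,branch(nil,nil,W))),k,W)) = q(B,Y).
Bind R := Y; substituting into the one remaining equation that mentions R gives: q(h(nil,Y,k),h(q(unit,q(nil,branch(nil,nil,W))),k,W)) = q(B,Y).
Decompose h/3: times(k,h(nil,nil,nil)) = W,  nil = nil,  unit = unit.
Bind W := times(k,h(nil,nil,nil)); substituting into the one remaining equation that mentions W gives: q(h(nil,Y,k),h(q(unit,q(nil,branch(nil,nil,times(k,h(nil,nil,nil))))),k,times(k,h(nil,nil,nil)))) = q(B,Y). Substituting into the earlier binding gives Y2 := q(nil,branch(nil,nil,times(k,h(nil,nil,nil)))).
Delete trivial equation nil = nil.
Delete trivial equation unit = unit.
Decompose q/2: h(nil,Y,k) = B,  h(q(unit,q(nil,branch(nil,nil,times(k,h(nil,nil,nil))))),k,times(k,h(nil,nil,nil))) = Y.
Bind B := h(nil,Y,k); no other remaining equation mentions B.
Bind Y := h(q(unit,q(nil,branch(nil,nil,times(k,h(nil,nil,nil))))),k,times(k,h(nil,nil,nil))). Substituting into the earlier bindings gives R := h(q(unit,q(nil,branch(nil,nil,times(k,h(nil,nil,nil))))),k,times(k,h(nil,nil,nil))), B := h(nil,h(q(unit,q(nil,branch(nil,nil,times(k,h(nil,nil,nil))))),k,times(k,h(nil,nil,nil))),k).
MGU = { Y2 ↦ q(nil,branch(nil,nil,times(k,h(nil,nil,nil)))), R ↦ h(q(unit,q(nil,branch(nil,nil,times(k,h(nil,nil,nil))))),k,times(k,h(nil,nil,nil))), W ↦ times(k,h(nil,nil,nil)), B ↦ h(nil,h(q(unit,q(nil,branch(nil,nil,times(k,h(nil,nil,nil))))),k,times(k,h(nil,nil,nil))),k), Y ↦ h(q(unit,q(nil,branch(nil,nil,times(k,h(nil,nil,nil))))),k,times(k,h(nil,nil,nil))) }, so B ↦ h(nil,h(q(unit,q(nil,branch(nil,nil,times(k,h(nil,nil,nil))))),k,times(k,h(nil,nil,nil))),k).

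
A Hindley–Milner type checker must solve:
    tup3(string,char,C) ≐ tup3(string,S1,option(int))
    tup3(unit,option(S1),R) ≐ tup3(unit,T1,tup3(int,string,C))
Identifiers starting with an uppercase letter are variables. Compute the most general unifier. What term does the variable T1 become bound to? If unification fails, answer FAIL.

Decompose tup3/3: string ≐ string,  char ≐ S1,  C ≐ option(int).
Delete trivial equation string ≐ string.
Bind S1 := char; substituting into the one remaining equation that mentions S1 gives: tup3(unit,option(char),R) ≐ tup3(unit,T1,tup3(int,string,C)).
Bind C := option(int); substituting into the remaining equation gives: tup3(unit,option(char),R) ≐ tup3(unit,T1,tup3(int,string,option(int))).
Decompose tup3/3: unit ≐ unit,  option(char) ≐ T1,  R ≐ tup3(int,string,option(int)).
Delete trivial equation unit ≐ unit.
Bind T1 := option(char); no other remaining equation mentions T1.
Bind R := tup3(int,string,option(int)).
MGU = { S1 := char, C := option(int), T1 := option(char), R := tup3(int,string,option(int)) }, so T1 := option(char).

option(char)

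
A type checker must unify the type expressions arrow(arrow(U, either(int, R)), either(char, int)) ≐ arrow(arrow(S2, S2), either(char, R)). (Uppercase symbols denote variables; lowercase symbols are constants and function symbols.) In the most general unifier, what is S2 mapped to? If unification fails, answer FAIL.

Decompose arrow/2: arrow(U, either(int, R)) ≐ arrow(S2, S2),  either(char, int) ≐ either(char, R).
Decompose arrow/2: U ≐ S2,  either(int, R) ≐ S2.
Bind U := S2; no other remaining equation mentions U.
Bind S2 := either(int, R); no other remaining equation mentions S2. Substituting into the earlier binding gives U := either(int, R).
Decompose either/2: char ≐ char,  int ≐ R.
Delete trivial equation char ≐ char.
Bind R := int. Substituting into the earlier bindings gives U := either(int, int), S2 := either(int, int).
MGU = { U -> either(int, int), S2 -> either(int, int), R -> int }, so S2 -> either(int, int).

either(int, int)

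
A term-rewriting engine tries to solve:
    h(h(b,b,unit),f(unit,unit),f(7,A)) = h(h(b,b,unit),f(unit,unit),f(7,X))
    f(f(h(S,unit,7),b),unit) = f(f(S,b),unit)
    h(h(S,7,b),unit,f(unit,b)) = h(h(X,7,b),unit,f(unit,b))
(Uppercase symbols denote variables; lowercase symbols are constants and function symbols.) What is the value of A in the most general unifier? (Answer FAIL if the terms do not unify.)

FAIL

Decompose h/3: h(b,b,unit) = h(b,b,unit),  f(unit,unit) = f(unit,unit),  f(7,A) = f(7,X).
Delete trivial equation h(b,b,unit) = h(b,b,unit).
Delete trivial equation f(unit,unit) = f(unit,unit).
Decompose f/2: 7 = 7,  A = X.
Delete trivial equation 7 = 7.
Bind A := X; no other remaining equation mentions A.
Decompose f/2: f(h(S,unit,7),b) = f(S,b),  unit = unit.
Decompose f/2: h(S,unit,7) = S,  b = b.
Occurs check fails: S occurs in h(S,unit,7); the equation S = h(S,unit,7) has no finite solution.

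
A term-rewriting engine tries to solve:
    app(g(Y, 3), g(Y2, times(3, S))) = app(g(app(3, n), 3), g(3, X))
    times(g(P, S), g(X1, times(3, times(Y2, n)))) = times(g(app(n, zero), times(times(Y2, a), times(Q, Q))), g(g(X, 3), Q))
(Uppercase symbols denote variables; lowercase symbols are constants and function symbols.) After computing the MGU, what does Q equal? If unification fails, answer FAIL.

Decompose app/2: g(Y, 3) = g(app(3, n), 3),  g(Y2, times(3, S)) = g(3, X).
Decompose g/2: Y = app(3, n),  3 = 3.
Bind Y := app(3, n); no other remaining equation mentions Y.
Delete trivial equation 3 = 3.
Decompose g/2: Y2 = 3,  times(3, S) = X.
Bind Y2 := 3; substituting into the one remaining equation that mentions Y2 gives: times(g(P, S), g(X1, times(3, times(3, n)))) = times(g(app(n, zero), times(times(3, a), times(Q, Q))), g(g(X, 3), Q)).
Bind X := times(3, S); substituting into the remaining equation gives: times(g(P, S), g(X1, times(3, times(3, n)))) = times(g(app(n, zero), times(times(3, a), times(Q, Q))), g(g(times(3, S), 3), Q)).
Decompose times/2: g(P, S) = g(app(n, zero), times(times(3, a), times(Q, Q))),  g(X1, times(3, times(3, n))) = g(g(times(3, S), 3), Q).
Decompose g/2: P = app(n, zero),  S = times(times(3, a), times(Q, Q)).
Bind P := app(n, zero); no other remaining equation mentions P.
Bind S := times(times(3, a), times(Q, Q)); substituting into the remaining equation gives: g(X1, times(3, times(3, n))) = g(g(times(3, times(times(3, a), times(Q, Q))), 3), Q). Substituting into the earlier binding gives X := times(3, times(times(3, a), times(Q, Q))).
Decompose g/2: X1 = g(times(3, times(times(3, a), times(Q, Q))), 3),  times(3, times(3, n)) = Q.
Bind X1 := g(times(3, times(times(3, a), times(Q, Q))), 3); no other remaining equation mentions X1.
Bind Q := times(3, times(3, n)). Substituting into the earlier bindings gives X := times(3, times(times(3, a), times(times(3, times(3, n)), times(3, times(3, n))))), S := times(times(3, a), times(times(3, times(3, n)), times(3, times(3, n)))), X1 := g(times(3, times(times(3, a), times(times(3, times(3, n)), times(3, times(3, n))))), 3).
MGU = { Y := app(3, n), Y2 := 3, X := times(3, times(times(3, a), times(times(3, times(3, n)), times(3, times(3, n))))), P := app(n, zero), S := times(times(3, a), times(times(3, times(3, n)), times(3, times(3, n)))), X1 := g(times(3, times(times(3, a), times(times(3, times(3, n)), times(3, times(3, n))))), 3), Q := times(3, times(3, n)) }, so Q := times(3, times(3, n)).

times(3, times(3, n))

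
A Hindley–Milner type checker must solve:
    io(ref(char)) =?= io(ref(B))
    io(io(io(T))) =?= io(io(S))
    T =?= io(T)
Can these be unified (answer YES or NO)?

NO

Decompose io/1: ref(char) =?= ref(B).
Decompose ref/1: char =?= B.
Bind B := char; no other remaining equation mentions B.
Decompose io/1: io(io(T)) =?= io(S).
Decompose io/1: io(T) =?= S.
Bind S := io(T); no other remaining equation mentions S.
Occurs check fails: T occurs in io(T); the equation T =?= io(T) has no finite solution.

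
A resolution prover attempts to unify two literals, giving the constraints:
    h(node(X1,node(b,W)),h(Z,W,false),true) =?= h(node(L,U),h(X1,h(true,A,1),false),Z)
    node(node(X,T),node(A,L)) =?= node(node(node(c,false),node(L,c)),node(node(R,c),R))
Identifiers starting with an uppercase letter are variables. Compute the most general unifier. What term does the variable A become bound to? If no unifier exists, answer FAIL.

Decompose h/3: node(X1,node(b,W)) =?= node(L,U),  h(Z,W,false) =?= h(X1,h(true,A,1),false),  true =?= Z.
Decompose node/2: X1 =?= L,  node(b,W) =?= U.
Bind X1 := L; substituting into the one remaining equation that mentions X1 gives: h(Z,W,false) =?= h(L,h(true,A,1),false).
Bind U := node(b,W); no other remaining equation mentions U.
Decompose h/3: Z =?= L,  W =?= h(true,A,1),  false =?= false.
Bind Z := L; substituting into the one remaining equation that mentions Z gives: true =?= L.
Bind W := h(true,A,1); no other remaining equation mentions W. Substituting into the earlier binding gives U := node(b,h(true,A,1)).
Delete trivial equation false =?= false.
Bind L := true; substituting into the remaining equation gives: node(node(X,T),node(A,true)) =?= node(node(node(c,false),node(true,c)),node(node(R,c),R)). Substituting into the earlier bindings gives X1 := true, Z := true.
Decompose node/2: node(X,T) =?= node(node(c,false),node(true,c)),  node(A,true) =?= node(node(R,c),R).
Decompose node/2: X =?= node(c,false),  T =?= node(true,c).
Bind X := node(c,false); no other remaining equation mentions X.
Bind T := node(true,c); no other remaining equation mentions T.
Decompose node/2: A =?= node(R,c),  true =?= R.
Bind A := node(R,c); no other remaining equation mentions A. Substituting into the earlier bindings gives U := node(b,h(true,node(R,c),1)), W := h(true,node(R,c),1).
Bind R := true. Substituting into the earlier bindings gives U := node(b,h(true,node(true,c),1)), W := h(true,node(true,c),1), A := node(true,c).
MGU = { X1 -> true, U -> node(b,h(true,node(true,c),1)), Z -> true, W -> h(true,node(true,c),1), L -> true, X -> node(c,false), T -> node(true,c), A -> node(true,c), R -> true }, so A -> node(true,c).

node(true,c)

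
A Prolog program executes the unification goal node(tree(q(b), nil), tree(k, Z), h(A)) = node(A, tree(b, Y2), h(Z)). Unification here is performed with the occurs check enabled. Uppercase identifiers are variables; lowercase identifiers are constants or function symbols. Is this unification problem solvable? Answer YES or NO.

NO

Decompose node/3: tree(q(b), nil) = A,  tree(k, Z) = tree(b, Y2),  h(A) = h(Z).
Bind A := tree(q(b), nil); substituting into the one remaining equation that mentions A gives: h(tree(q(b), nil)) = h(Z).
Decompose tree/2: k = b,  Z = Y2.
Clash: constants k and b differ; no unifier exists.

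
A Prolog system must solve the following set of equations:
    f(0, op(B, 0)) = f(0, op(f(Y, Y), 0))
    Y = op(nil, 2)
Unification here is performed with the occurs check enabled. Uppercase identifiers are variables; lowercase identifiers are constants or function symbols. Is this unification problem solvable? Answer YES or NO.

Decompose f/2: 0 = 0,  op(B, 0) = op(f(Y, Y), 0).
Delete trivial equation 0 = 0.
Decompose op/2: B = f(Y, Y),  0 = 0.
Bind B := f(Y, Y); no other remaining equation mentions B.
Delete trivial equation 0 = 0.
Bind Y := op(nil, 2). Substituting into the earlier binding gives B := f(op(nil, 2), op(nil, 2)).
No equations remain and no clash or occurs-check failure arose, so a unifier exists.

YES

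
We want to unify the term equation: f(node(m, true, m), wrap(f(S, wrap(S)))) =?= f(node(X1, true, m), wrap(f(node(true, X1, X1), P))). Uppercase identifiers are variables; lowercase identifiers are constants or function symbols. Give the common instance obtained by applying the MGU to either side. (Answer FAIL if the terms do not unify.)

Decompose f/2: node(m, true, m) =?= node(X1, true, m),  wrap(f(S, wrap(S))) =?= wrap(f(node(true, X1, X1), P)).
Decompose node/3: m =?= X1,  true =?= true,  m =?= m.
Bind X1 := m; substituting into the one remaining equation that mentions X1 gives: wrap(f(S, wrap(S))) =?= wrap(f(node(true, m, m), P)).
Delete trivial equation true =?= true.
Delete trivial equation m =?= m.
Decompose wrap/1: f(S, wrap(S)) =?= f(node(true, m, m), P).
Decompose f/2: S =?= node(true, m, m),  wrap(S) =?= P.
Bind S := node(true, m, m); substituting into the remaining equation gives: wrap(node(true, m, m)) =?= P.
Bind P := wrap(node(true, m, m)).
Applying the MGU to either side gives f(node(m, true, m), wrap(f(node(true, m, m), wrap(node(true, m, m))))).

f(node(m, true, m), wrap(f(node(true, m, m), wrap(node(true, m, m)))))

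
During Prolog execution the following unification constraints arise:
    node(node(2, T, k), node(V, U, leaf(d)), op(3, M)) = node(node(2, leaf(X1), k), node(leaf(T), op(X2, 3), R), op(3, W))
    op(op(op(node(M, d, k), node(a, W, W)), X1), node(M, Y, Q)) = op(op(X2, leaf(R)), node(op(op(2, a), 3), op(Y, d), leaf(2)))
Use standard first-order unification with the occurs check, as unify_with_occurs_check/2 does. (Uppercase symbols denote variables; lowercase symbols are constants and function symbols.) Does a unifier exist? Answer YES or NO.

Decompose node/3: node(2, T, k) = node(2, leaf(X1), k),  node(V, U, leaf(d)) = node(leaf(T), op(X2, 3), R),  op(3, M) = op(3, W).
Decompose node/3: 2 = 2,  T = leaf(X1),  k = k.
Delete trivial equation 2 = 2.
Bind T := leaf(X1); substituting into the one remaining equation that mentions T gives: node(V, U, leaf(d)) = node(leaf(leaf(X1)), op(X2, 3), R).
Delete trivial equation k = k.
Decompose node/3: V = leaf(leaf(X1)),  U = op(X2, 3),  leaf(d) = R.
Bind V := leaf(leaf(X1)); no other remaining equation mentions V.
Bind U := op(X2, 3); no other remaining equation mentions U.
Bind R := leaf(d); substituting into the one remaining equation that mentions R gives: op(op(op(node(M, d, k), node(a, W, W)), X1), node(M, Y, Q)) = op(op(X2, leaf(leaf(d))), node(op(op(2, a), 3), op(Y, d), leaf(2))).
Decompose op/2: 3 = 3,  M = W.
Delete trivial equation 3 = 3.
Bind M := W; substituting into the remaining equation gives: op(op(op(node(W, d, k), node(a, W, W)), X1), node(W, Y, Q)) = op(op(X2, leaf(leaf(d))), node(op(op(2, a), 3), op(Y, d), leaf(2))).
Decompose op/2: op(op(node(W, d, k), node(a, W, W)), X1) = op(X2, leaf(leaf(d))),  node(W, Y, Q) = node(op(op(2, a), 3), op(Y, d), leaf(2)).
Decompose op/2: op(node(W, d, k), node(a, W, W)) = X2,  X1 = leaf(leaf(d)).
Bind X2 := op(node(W, d, k), node(a, W, W)); no other remaining equation mentions X2. Substituting into the earlier binding gives U := op(op(node(W, d, k), node(a, W, W)), 3).
Bind X1 := leaf(leaf(d)); no other remaining equation mentions X1. Substituting into the earlier bindings gives T := leaf(leaf(leaf(d))), V := leaf(leaf(leaf(leaf(d)))).
Decompose node/3: W = op(op(2, a), 3),  Y = op(Y, d),  Q = leaf(2).
Bind W := op(op(2, a), 3); no other remaining equation mentions W. Substituting into the earlier bindings gives U := op(op(node(op(op(2, a), 3), d, k), node(a, op(op(2, a), 3), op(op(2, a), 3))), 3), M := op(op(2, a), 3), X2 := op(node(op(op(2, a), 3), d, k), node(a, op(op(2, a), 3), op(op(2, a), 3))).
Occurs check fails: Y occurs in op(Y, d); the equation Y = op(Y, d) has no finite solution.

NO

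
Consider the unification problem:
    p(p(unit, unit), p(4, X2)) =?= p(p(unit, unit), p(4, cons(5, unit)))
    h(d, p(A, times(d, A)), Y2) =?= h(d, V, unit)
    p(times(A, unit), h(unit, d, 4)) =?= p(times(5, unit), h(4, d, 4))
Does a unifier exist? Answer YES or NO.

NO

Decompose p/2: p(unit, unit) =?= p(unit, unit),  p(4, X2) =?= p(4, cons(5, unit)).
Delete trivial equation p(unit, unit) =?= p(unit, unit).
Decompose p/2: 4 =?= 4,  X2 =?= cons(5, unit).
Delete trivial equation 4 =?= 4.
Bind X2 := cons(5, unit); no other remaining equation mentions X2.
Decompose h/3: d =?= d,  p(A, times(d, A)) =?= V,  Y2 =?= unit.
Delete trivial equation d =?= d.
Bind V := p(A, times(d, A)); no other remaining equation mentions V.
Bind Y2 := unit; no other remaining equation mentions Y2.
Decompose p/2: times(A, unit) =?= times(5, unit),  h(unit, d, 4) =?= h(4, d, 4).
Decompose times/2: A =?= 5,  unit =?= unit.
Bind A := 5; no other remaining equation mentions A. Substituting into the earlier binding gives V := p(5, times(d, 5)).
Delete trivial equation unit =?= unit.
Decompose h/3: unit =?= 4,  d =?= d,  4 =?= 4.
Clash: constants unit and 4 differ; no unifier exists.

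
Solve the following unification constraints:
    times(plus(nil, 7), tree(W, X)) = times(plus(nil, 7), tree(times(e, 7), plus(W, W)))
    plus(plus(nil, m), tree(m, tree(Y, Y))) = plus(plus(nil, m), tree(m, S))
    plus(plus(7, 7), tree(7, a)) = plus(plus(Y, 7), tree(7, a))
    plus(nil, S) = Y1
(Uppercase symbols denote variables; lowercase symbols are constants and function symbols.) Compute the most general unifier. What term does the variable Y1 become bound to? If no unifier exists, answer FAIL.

plus(nil, tree(7, 7))

Decompose times/2: plus(nil, 7) = plus(nil, 7),  tree(W, X) = tree(times(e, 7), plus(W, W)).
Delete trivial equation plus(nil, 7) = plus(nil, 7).
Decompose tree/2: W = times(e, 7),  X = plus(W, W).
Bind W := times(e, 7); substituting into the one remaining equation that mentions W gives: X = plus(times(e, 7), times(e, 7)).
Bind X := plus(times(e, 7), times(e, 7)); no other remaining equation mentions X.
Decompose plus/2: plus(nil, m) = plus(nil, m),  tree(m, tree(Y, Y)) = tree(m, S).
Delete trivial equation plus(nil, m) = plus(nil, m).
Decompose tree/2: m = m,  tree(Y, Y) = S.
Delete trivial equation m = m.
Bind S := tree(Y, Y); substituting into the one remaining equation that mentions S gives: plus(nil, tree(Y, Y)) = Y1.
Decompose plus/2: plus(7, 7) = plus(Y, 7),  tree(7, a) = tree(7, a).
Decompose plus/2: 7 = Y,  7 = 7.
Bind Y := 7; substituting into the one remaining equation that mentions Y gives: plus(nil, tree(7, 7)) = Y1. Substituting into the earlier binding gives S := tree(7, 7).
Delete trivial equation 7 = 7.
Delete trivial equation tree(7, a) = tree(7, a).
Bind Y1 := plus(nil, tree(7, 7)).
MGU = { W := times(e, 7), X := plus(times(e, 7), times(e, 7)), S := tree(7, 7), Y := 7, Y1 := plus(nil, tree(7, 7)) }, so Y1 := plus(nil, tree(7, 7)).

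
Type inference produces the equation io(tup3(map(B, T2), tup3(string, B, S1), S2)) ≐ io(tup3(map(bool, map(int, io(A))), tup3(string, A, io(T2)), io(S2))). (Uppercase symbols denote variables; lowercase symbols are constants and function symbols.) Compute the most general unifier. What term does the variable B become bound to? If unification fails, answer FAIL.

Decompose io/1: tup3(map(B, T2), tup3(string, B, S1), S2) ≐ tup3(map(bool, map(int, io(A))), tup3(string, A, io(T2)), io(S2)).
Decompose tup3/3: map(B, T2) ≐ map(bool, map(int, io(A))),  tup3(string, B, S1) ≐ tup3(string, A, io(T2)),  S2 ≐ io(S2).
Decompose map/2: B ≐ bool,  T2 ≐ map(int, io(A)).
Bind B := bool; substituting into the one remaining equation that mentions B gives: tup3(string, bool, S1) ≐ tup3(string, A, io(T2)).
Bind T2 := map(int, io(A)); substituting into the one remaining equation that mentions T2 gives: tup3(string, bool, S1) ≐ tup3(string, A, io(map(int, io(A)))).
Decompose tup3/3: string ≐ string,  bool ≐ A,  S1 ≐ io(map(int, io(A))).
Delete trivial equation string ≐ string.
Bind A := bool; substituting into the one remaining equation that mentions A gives: S1 ≐ io(map(int, io(bool))). Substituting into the earlier binding gives T2 := map(int, io(bool)).
Bind S1 := io(map(int, io(bool))); no other remaining equation mentions S1.
Occurs check fails: S2 occurs in io(S2); the equation S2 ≐ io(S2) has no finite solution.

FAIL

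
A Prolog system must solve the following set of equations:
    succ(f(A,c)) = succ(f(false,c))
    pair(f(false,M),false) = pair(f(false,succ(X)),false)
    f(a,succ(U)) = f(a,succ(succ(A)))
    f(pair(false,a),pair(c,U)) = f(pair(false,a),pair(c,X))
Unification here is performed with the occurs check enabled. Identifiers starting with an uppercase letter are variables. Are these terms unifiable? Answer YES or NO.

YES

Decompose succ/1: f(A,c) = f(false,c).
Decompose f/2: A = false,  c = c.
Bind A := false; substituting into the one remaining equation that mentions A gives: f(a,succ(U)) = f(a,succ(succ(false))).
Delete trivial equation c = c.
Decompose pair/2: f(false,M) = f(false,succ(X)),  false = false.
Decompose f/2: false = false,  M = succ(X).
Delete trivial equation false = false.
Bind M := succ(X); no other remaining equation mentions M.
Delete trivial equation false = false.
Decompose f/2: a = a,  succ(U) = succ(succ(false)).
Delete trivial equation a = a.
Decompose succ/1: U = succ(false).
Bind U := succ(false); substituting into the remaining equation gives: f(pair(false,a),pair(c,succ(false))) = f(pair(false,a),pair(c,X)).
Decompose f/2: pair(false,a) = pair(false,a),  pair(c,succ(false)) = pair(c,X).
Delete trivial equation pair(false,a) = pair(false,a).
Decompose pair/2: c = c,  succ(false) = X.
Delete trivial equation c = c.
Bind X := succ(false). Substituting into the earlier binding gives M := succ(succ(false)).
No equations remain and no clash or occurs-check failure arose, so a unifier exists.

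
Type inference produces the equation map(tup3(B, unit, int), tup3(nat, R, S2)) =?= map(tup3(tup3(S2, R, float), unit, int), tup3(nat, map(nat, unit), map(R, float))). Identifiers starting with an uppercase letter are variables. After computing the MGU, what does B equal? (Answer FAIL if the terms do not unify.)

Decompose map/2: tup3(B, unit, int) =?= tup3(tup3(S2, R, float), unit, int),  tup3(nat, R, S2) =?= tup3(nat, map(nat, unit), map(R, float)).
Decompose tup3/3: B =?= tup3(S2, R, float),  unit =?= unit,  int =?= int.
Bind B := tup3(S2, R, float); no other remaining equation mentions B.
Delete trivial equation unit =?= unit.
Delete trivial equation int =?= int.
Decompose tup3/3: nat =?= nat,  R =?= map(nat, unit),  S2 =?= map(R, float).
Delete trivial equation nat =?= nat.
Bind R := map(nat, unit); substituting into the remaining equation gives: S2 =?= map(map(nat, unit), float). Substituting into the earlier binding gives B := tup3(S2, map(nat, unit), float).
Bind S2 := map(map(nat, unit), float). Substituting into the earlier binding gives B := tup3(map(map(nat, unit), float), map(nat, unit), float).
MGU = { B -> tup3(map(map(nat, unit), float), map(nat, unit), float), R -> map(nat, unit), S2 -> map(map(nat, unit), float) }, so B -> tup3(map(map(nat, unit), float), map(nat, unit), float).

tup3(map(map(nat, unit), float), map(nat, unit), float)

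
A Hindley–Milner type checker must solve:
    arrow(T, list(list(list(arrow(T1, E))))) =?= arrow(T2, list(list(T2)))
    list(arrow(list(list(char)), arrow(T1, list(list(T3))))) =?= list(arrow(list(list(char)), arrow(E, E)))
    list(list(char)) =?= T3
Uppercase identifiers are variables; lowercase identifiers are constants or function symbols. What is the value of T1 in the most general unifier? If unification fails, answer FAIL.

Decompose arrow/2: T =?= T2,  list(list(list(arrow(T1, E)))) =?= list(list(T2)).
Bind T := T2; no other remaining equation mentions T.
Decompose list/1: list(list(arrow(T1, E))) =?= list(T2).
Decompose list/1: list(arrow(T1, E)) =?= T2.
Bind T2 := list(arrow(T1, E)); no other remaining equation mentions T2. Substituting into the earlier binding gives T := list(arrow(T1, E)).
Decompose list/1: arrow(list(list(char)), arrow(T1, list(list(T3)))) =?= arrow(list(list(char)), arrow(E, E)).
Decompose arrow/2: list(list(char)) =?= list(list(char)),  arrow(T1, list(list(T3))) =?= arrow(E, E).
Delete trivial equation list(list(char)) =?= list(list(char)).
Decompose arrow/2: T1 =?= E,  list(list(T3)) =?= E.
Bind T1 := E; no other remaining equation mentions T1. Substituting into the earlier bindings gives T := list(arrow(E, E)), T2 := list(arrow(E, E)).
Bind E := list(list(T3)); no other remaining equation mentions E. Substituting into the earlier bindings gives T := list(arrow(list(list(T3)), list(list(T3)))), T2 := list(arrow(list(list(T3)), list(list(T3)))), T1 := list(list(T3)).
Bind T3 := list(list(char)). Substituting into the earlier bindings gives T := list(arrow(list(list(list(list(char)))), list(list(list(list(char)))))), T2 := list(arrow(list(list(list(list(char)))), list(list(list(list(char)))))), T1 := list(list(list(list(char)))), E := list(list(list(list(char)))).
MGU = { T ↦ list(arrow(list(list(list(list(char)))), list(list(list(list(char)))))), T2 ↦ list(arrow(list(list(list(list(char)))), list(list(list(list(char)))))), T1 ↦ list(list(list(list(char)))), E ↦ list(list(list(list(char)))), T3 ↦ list(list(char)) }, so T1 ↦ list(list(list(list(char)))).

list(list(list(list(char))))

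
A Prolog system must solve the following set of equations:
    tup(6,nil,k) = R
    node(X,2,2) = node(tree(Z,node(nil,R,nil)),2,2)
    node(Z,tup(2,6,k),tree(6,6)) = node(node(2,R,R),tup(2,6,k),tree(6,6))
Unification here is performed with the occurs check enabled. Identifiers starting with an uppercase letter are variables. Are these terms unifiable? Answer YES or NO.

YES

Bind R := tup(6,nil,k); substituting into the remaining equations gives: node(X,2,2) = node(tree(Z,node(nil,tup(6,nil,k),nil)),2,2),  node(Z,tup(2,6,k),tree(6,6)) = node(node(2,tup(6,nil,k),tup(6,nil,k)),tup(2,6,k),tree(6,6)).
Decompose node/3: X = tree(Z,node(nil,tup(6,nil,k),nil)),  2 = 2,  2 = 2.
Bind X := tree(Z,node(nil,tup(6,nil,k),nil)); no other remaining equation mentions X.
Delete trivial equation 2 = 2.
Delete trivial equation 2 = 2.
Decompose node/3: Z = node(2,tup(6,nil,k),tup(6,nil,k)),  tup(2,6,k) = tup(2,6,k),  tree(6,6) = tree(6,6).
Bind Z := node(2,tup(6,nil,k),tup(6,nil,k)); no other remaining equation mentions Z. Substituting into the earlier binding gives X := tree(node(2,tup(6,nil,k),tup(6,nil,k)),node(nil,tup(6,nil,k),nil)).
Delete trivial equation tup(2,6,k) = tup(2,6,k).
Delete trivial equation tree(6,6) = tree(6,6).
No equations remain and no clash or occurs-check failure arose, so a unifier exists.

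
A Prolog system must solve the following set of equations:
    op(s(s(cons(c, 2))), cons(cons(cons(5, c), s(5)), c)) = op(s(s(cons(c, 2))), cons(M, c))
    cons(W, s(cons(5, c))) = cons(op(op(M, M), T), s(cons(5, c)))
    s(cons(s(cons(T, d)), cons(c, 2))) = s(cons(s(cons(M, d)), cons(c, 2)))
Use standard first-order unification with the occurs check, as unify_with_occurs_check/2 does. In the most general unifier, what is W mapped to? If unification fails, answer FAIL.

Decompose op/2: s(s(cons(c, 2))) = s(s(cons(c, 2))),  cons(cons(cons(5, c), s(5)), c) = cons(M, c).
Delete trivial equation s(s(cons(c, 2))) = s(s(cons(c, 2))).
Decompose cons/2: cons(cons(5, c), s(5)) = M,  c = c.
Bind M := cons(cons(5, c), s(5)); substituting into the 2 remaining equations that mention M gives: cons(W, s(cons(5, c))) = cons(op(op(cons(cons(5, c), s(5)), cons(cons(5, c), s(5))), T), s(cons(5, c))),  s(cons(s(cons(T, d)), cons(c, 2))) = s(cons(s(cons(cons(cons(5, c), s(5)), d)), cons(c, 2))).
Delete trivial equation c = c.
Decompose cons/2: W = op(op(cons(cons(5, c), s(5)), cons(cons(5, c), s(5))), T),  s(cons(5, c)) = s(cons(5, c)).
Bind W := op(op(cons(cons(5, c), s(5)), cons(cons(5, c), s(5))), T); no other remaining equation mentions W.
Delete trivial equation s(cons(5, c)) = s(cons(5, c)).
Decompose s/1: cons(s(cons(T, d)), cons(c, 2)) = cons(s(cons(cons(cons(5, c), s(5)), d)), cons(c, 2)).
Decompose cons/2: s(cons(T, d)) = s(cons(cons(cons(5, c), s(5)), d)),  cons(c, 2) = cons(c, 2).
Decompose s/1: cons(T, d) = cons(cons(cons(5, c), s(5)), d).
Decompose cons/2: T = cons(cons(5, c), s(5)),  d = d.
Bind T := cons(cons(5, c), s(5)); no other remaining equation mentions T. Substituting into the earlier binding gives W := op(op(cons(cons(5, c), s(5)), cons(cons(5, c), s(5))), cons(cons(5, c), s(5))).
Delete trivial equation d = d.
Delete trivial equation cons(c, 2) = cons(c, 2).
MGU = { M = cons(cons(5, c), s(5)), W = op(op(cons(cons(5, c), s(5)), cons(cons(5, c), s(5))), cons(cons(5, c), s(5))), T = cons(cons(5, c), s(5)) }, so W = op(op(cons(cons(5, c), s(5)), cons(cons(5, c), s(5))), cons(cons(5, c), s(5))).

op(op(cons(cons(5, c), s(5)), cons(cons(5, c), s(5))), cons(cons(5, c), s(5)))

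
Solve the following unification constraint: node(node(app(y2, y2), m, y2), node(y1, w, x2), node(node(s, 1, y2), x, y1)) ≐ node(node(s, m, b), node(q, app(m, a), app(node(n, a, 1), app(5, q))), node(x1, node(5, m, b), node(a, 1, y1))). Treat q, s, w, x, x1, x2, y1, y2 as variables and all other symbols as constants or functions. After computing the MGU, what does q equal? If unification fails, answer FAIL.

FAIL

Decompose node/3: node(app(y2, y2), m, y2) ≐ node(s, m, b),  node(y1, w, x2) ≐ node(q, app(m, a), app(node(n, a, 1), app(5, q))),  node(node(s, 1, y2), x, y1) ≐ node(x1, node(5, m, b), node(a, 1, y1)).
Decompose node/3: app(y2, y2) ≐ s,  m ≐ m,  y2 ≐ b.
Bind s := app(y2, y2); substituting into the one remaining equation that mentions s gives: node(node(app(y2, y2), 1, y2), x, y1) ≐ node(x1, node(5, m, b), node(a, 1, y1)).
Delete trivial equation m ≐ m.
Bind y2 := b; substituting into the one remaining equation that mentions y2 gives: node(node(app(b, b), 1, b), x, y1) ≐ node(x1, node(5, m, b), node(a, 1, y1)). Substituting into the earlier binding gives s := app(b, b).
Decompose node/3: y1 ≐ q,  w ≐ app(m, a),  x2 ≐ app(node(n, a, 1), app(5, q)).
Bind y1 := q; substituting into the one remaining equation that mentions y1 gives: node(node(app(b, b), 1, b), x, q) ≐ node(x1, node(5, m, b), node(a, 1, q)).
Bind w := app(m, a); no other remaining equation mentions w.
Bind x2 := app(node(n, a, 1), app(5, q)); no other remaining equation mentions x2.
Decompose node/3: node(app(b, b), 1, b) ≐ x1,  x ≐ node(5, m, b),  q ≐ node(a, 1, q).
Bind x1 := node(app(b, b), 1, b); no other remaining equation mentions x1.
Bind x := node(5, m, b); no other remaining equation mentions x.
Occurs check fails: q occurs in node(a, 1, q); the equation q ≐ node(a, 1, q) has no finite solution.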